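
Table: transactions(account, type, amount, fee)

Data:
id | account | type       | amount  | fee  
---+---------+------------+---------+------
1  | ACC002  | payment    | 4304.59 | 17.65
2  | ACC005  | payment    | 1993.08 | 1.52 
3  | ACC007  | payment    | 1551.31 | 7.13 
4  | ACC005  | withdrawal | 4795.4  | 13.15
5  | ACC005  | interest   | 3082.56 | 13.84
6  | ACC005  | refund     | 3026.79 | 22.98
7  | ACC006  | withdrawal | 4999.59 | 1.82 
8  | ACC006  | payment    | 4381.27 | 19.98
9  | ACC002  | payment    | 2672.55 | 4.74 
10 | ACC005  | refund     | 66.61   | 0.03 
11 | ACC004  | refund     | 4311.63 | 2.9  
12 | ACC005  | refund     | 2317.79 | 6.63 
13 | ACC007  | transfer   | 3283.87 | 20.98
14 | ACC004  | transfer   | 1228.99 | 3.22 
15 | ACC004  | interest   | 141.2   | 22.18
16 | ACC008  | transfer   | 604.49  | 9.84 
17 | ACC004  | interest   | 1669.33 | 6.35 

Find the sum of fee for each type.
SELECT type, SUM(fee) as result
FROM transactions
GROUP BY type

Result:
  interest: 42.37
  payment: 51.02
  refund: 32.54
  transfer: 34.04
  withdrawal: 14.97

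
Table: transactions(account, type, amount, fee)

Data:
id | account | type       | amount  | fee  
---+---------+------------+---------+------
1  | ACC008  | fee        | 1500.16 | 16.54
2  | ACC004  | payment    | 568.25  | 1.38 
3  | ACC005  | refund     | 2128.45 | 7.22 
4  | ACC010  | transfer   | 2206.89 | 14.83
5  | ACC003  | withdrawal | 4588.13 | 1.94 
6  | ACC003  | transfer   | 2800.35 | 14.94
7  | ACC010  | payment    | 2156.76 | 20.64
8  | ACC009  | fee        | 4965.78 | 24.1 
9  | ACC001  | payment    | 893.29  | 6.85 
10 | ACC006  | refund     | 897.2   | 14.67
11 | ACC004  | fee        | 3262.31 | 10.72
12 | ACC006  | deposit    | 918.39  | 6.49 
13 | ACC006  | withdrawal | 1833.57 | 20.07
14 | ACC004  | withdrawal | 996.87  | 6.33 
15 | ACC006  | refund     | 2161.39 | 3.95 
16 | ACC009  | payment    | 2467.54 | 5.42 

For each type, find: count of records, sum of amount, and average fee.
SELECT type,
       COUNT(*) as cnt,
       SUM(amount) as total_amount,
       AVG(fee) as avg_fee
FROM transactions
GROUP BY type

Result:
  deposit: 1 records, 918.39 total amount, 6.49 avg fee
  fee: 3 records, 9728.25 total amount, 17.12 avg fee
  payment: 4 records, 6085.84 total amount, 8.57 avg fee
  refund: 3 records, 5187.04 total amount, 8.61 avg fee
  transfer: 2 records, 5007.24 total amount, 14.89 avg fee
  withdrawal: 3 records, 7418.57 total amount, 9.45 avg fee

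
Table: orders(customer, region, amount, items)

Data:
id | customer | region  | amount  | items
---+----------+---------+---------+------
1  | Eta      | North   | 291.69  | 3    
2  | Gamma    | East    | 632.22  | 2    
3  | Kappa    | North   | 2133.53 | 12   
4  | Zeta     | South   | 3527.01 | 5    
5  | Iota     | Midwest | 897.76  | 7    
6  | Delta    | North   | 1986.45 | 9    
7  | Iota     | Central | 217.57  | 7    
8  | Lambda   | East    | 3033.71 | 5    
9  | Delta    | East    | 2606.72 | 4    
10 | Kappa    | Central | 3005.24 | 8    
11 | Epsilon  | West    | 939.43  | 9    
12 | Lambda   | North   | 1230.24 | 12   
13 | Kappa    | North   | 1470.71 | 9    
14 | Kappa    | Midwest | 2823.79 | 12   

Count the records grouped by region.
SELECT region, COUNT(*) as count
FROM orders
GROUP BY region

Result:
  Central: 2
  East: 3
  Midwest: 2
  North: 5
  South: 1
  West: 1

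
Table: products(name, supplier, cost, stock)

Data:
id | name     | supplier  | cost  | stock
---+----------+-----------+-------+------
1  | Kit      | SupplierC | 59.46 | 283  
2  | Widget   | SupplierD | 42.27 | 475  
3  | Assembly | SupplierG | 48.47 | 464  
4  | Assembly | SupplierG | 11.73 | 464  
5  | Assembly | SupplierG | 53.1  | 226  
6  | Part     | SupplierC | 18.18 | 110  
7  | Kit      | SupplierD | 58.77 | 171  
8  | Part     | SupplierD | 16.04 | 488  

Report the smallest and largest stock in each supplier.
SELECT supplier, MIN(stock), MAX(stock)
FROM products
GROUP BY supplier

Result:
  SupplierC: min=110, max=283
  SupplierD: min=171, max=488
  SupplierG: min=226, max=464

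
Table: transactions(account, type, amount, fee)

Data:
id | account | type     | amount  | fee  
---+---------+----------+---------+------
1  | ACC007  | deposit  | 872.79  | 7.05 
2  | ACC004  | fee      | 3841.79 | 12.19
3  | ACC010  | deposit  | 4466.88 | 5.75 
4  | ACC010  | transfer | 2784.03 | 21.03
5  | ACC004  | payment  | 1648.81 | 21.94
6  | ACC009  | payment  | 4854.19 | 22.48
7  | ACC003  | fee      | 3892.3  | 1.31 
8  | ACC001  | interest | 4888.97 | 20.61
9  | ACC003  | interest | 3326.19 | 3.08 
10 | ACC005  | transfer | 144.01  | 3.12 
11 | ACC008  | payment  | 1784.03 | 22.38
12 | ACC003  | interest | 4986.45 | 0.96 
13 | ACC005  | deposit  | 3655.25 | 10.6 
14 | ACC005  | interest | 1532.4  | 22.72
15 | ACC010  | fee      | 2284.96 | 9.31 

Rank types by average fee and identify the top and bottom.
SELECT type, AVG(fee)
FROM transactions
GROUP BY type
ORDER BY AVG(fee)

All groups:
  fee: 7.60
  deposit: 7.80
  interest: 11.84
  transfer: 12.08
  payment: 22.27

Highest: payment (22.27)
Lowest: fee (7.60)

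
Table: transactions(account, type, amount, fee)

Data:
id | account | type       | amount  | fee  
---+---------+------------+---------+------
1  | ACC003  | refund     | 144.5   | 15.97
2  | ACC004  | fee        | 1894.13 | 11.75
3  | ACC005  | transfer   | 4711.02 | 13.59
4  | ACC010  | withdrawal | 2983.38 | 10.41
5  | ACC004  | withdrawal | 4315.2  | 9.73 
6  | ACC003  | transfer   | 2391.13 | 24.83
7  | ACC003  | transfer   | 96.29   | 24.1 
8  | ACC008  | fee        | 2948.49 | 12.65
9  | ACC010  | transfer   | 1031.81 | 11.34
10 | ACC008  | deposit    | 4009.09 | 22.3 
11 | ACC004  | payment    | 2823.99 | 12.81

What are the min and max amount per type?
SELECT type, MIN(amount), MAX(amount)
FROM transactions
GROUP BY type

Result:
  deposit: min=4009.09, max=4009.09
  fee: min=1894.13, max=2948.49
  payment: min=2823.99, max=2823.99
  refund: min=144.50, max=144.50
  transfer: min=96.29, max=4711.02
  withdrawal: min=2983.38, max=4315.20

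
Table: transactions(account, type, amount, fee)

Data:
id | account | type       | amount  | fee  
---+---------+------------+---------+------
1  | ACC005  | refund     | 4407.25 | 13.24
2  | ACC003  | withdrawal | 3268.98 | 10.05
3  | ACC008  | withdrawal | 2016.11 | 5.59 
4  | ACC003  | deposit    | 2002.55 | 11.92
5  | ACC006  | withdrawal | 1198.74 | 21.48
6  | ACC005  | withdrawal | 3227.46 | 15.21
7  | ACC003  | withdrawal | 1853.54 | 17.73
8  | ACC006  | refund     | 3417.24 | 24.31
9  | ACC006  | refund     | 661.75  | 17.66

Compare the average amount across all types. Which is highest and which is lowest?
SELECT type, AVG(amount)
FROM transactions
GROUP BY type
ORDER BY AVG(amount)

All groups:
  deposit: 2002.55
  withdrawal: 2312.97
  refund: 2828.75

Highest: refund (2828.75)
Lowest: deposit (2002.55)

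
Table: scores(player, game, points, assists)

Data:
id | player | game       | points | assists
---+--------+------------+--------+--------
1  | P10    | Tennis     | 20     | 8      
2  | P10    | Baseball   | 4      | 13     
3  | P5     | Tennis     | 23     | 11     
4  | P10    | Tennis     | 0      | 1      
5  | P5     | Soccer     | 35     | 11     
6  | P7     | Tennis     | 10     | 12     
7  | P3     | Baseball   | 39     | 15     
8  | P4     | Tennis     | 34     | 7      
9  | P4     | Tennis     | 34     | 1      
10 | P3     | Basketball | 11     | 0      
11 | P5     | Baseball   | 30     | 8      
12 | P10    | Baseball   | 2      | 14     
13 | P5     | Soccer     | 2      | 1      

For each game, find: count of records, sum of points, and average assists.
SELECT game,
       COUNT(*) as cnt,
       SUM(points) as total_points,
       AVG(assists) as avg_assists
FROM scores
GROUP BY game

Result:
  Baseball: 4 records, 75 total points, 12.50 avg assists
  Basketball: 1 records, 11 total points, 0.00 avg assists
  Soccer: 2 records, 37 total points, 6.00 avg assists
  Tennis: 6 records, 121 total points, 6.67 avg assists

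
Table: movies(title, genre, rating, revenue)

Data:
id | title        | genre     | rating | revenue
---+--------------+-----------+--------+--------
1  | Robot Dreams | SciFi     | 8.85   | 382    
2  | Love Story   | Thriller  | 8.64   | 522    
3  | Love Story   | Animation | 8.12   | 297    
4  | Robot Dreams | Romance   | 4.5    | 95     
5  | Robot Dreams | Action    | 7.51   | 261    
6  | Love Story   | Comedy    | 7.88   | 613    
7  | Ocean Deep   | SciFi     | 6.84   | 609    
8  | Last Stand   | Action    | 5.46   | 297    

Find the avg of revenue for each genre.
SELECT genre, AVG(revenue) as result
FROM movies
GROUP BY genre

Result:
  Action: 279.00
  Animation: 297.00
  Comedy: 613.00
  Romance: 95.00
  SciFi: 495.50
  Thriller: 522.00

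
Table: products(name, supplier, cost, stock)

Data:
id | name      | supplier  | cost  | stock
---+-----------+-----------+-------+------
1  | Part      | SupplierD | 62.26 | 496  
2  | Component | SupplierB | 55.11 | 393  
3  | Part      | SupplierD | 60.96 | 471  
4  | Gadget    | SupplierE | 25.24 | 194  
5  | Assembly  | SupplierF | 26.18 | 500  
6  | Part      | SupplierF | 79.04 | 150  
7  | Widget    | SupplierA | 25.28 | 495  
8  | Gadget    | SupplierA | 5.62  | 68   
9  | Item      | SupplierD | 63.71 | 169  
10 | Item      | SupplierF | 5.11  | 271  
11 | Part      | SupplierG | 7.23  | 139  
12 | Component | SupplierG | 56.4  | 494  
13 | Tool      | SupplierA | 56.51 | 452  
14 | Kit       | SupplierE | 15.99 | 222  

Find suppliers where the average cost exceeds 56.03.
SELECT supplier, AVG(cost)
FROM products
GROUP BY supplier
HAVING AVG(cost) > 56.03

Result:
  SupplierD: avg=62.31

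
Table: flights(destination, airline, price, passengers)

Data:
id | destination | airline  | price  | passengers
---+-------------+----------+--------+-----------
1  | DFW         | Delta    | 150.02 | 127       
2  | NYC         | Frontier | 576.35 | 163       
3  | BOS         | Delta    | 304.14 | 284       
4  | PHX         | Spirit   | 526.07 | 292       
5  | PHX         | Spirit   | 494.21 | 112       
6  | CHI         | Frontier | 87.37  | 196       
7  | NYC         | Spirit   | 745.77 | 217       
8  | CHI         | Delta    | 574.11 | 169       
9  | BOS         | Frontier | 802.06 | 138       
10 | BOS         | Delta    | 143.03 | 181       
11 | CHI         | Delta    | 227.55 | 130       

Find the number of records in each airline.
SELECT airline, COUNT(*) as count
FROM flights
GROUP BY airline

Result:
  Delta: 5
  Frontier: 3
  Spirit: 3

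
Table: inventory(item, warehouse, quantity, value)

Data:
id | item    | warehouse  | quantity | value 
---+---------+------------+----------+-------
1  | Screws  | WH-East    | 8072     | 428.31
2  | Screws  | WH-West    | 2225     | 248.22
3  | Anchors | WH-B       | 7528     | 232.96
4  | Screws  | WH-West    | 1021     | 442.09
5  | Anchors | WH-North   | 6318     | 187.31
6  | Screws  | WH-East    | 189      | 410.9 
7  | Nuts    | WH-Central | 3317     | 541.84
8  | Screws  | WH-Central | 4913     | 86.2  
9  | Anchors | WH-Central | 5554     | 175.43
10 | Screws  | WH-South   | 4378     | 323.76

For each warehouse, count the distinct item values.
SELECT warehouse, COUNT(DISTINCT item)
FROM inventory
GROUP BY warehouse

Result:
  WH-B: 1 distinct
  WH-Central: 3 distinct
  WH-East: 1 distinct
  WH-North: 1 distinct
  WH-South: 1 distinct
  WH-West: 1 distinct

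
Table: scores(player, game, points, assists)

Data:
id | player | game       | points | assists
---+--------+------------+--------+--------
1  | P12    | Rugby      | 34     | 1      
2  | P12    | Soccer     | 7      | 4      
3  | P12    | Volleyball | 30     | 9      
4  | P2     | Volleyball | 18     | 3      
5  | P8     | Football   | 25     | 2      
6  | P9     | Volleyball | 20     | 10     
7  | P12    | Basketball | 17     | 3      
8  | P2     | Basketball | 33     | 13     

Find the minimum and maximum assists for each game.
SELECT game, MIN(assists), MAX(assists)
FROM scores
GROUP BY game

Result:
  Basketball: min=3, max=13
  Football: min=2, max=2
  Rugby: min=1, max=1
  Soccer: min=4, max=4
  Volleyball: min=3, max=10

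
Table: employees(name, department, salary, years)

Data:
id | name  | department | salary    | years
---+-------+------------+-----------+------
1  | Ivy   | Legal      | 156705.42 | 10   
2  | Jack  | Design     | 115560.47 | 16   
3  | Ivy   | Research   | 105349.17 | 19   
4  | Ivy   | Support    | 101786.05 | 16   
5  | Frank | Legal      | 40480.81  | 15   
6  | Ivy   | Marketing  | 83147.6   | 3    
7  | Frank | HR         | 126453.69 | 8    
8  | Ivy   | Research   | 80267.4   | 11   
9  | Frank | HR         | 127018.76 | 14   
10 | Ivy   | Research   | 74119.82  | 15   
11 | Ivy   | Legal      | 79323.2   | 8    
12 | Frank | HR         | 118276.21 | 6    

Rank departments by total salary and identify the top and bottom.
SELECT department, SUM(salary)
FROM employees
GROUP BY department
ORDER BY SUM(salary)

All groups:
  Marketing: 83147.60
  Support: 101786.05
  Design: 115560.47
  Research: 259736.39
  Legal: 276509.43
  HR: 371748.66

Highest: HR (371748.66)
Lowest: Marketing (83147.60)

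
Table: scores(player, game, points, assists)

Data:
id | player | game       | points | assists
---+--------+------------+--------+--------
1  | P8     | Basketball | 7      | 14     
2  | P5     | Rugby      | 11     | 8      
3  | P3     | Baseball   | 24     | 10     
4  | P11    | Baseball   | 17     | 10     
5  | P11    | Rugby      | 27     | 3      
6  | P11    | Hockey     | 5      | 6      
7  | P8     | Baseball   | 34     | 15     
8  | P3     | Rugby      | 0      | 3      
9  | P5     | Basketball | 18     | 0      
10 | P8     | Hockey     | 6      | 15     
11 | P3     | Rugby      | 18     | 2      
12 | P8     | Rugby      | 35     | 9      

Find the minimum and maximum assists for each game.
SELECT game, MIN(assists), MAX(assists)
FROM scores
GROUP BY game

Result:
  Baseball: min=10, max=15
  Basketball: min=0, max=14
  Hockey: min=6, max=15
  Rugby: min=2, max=9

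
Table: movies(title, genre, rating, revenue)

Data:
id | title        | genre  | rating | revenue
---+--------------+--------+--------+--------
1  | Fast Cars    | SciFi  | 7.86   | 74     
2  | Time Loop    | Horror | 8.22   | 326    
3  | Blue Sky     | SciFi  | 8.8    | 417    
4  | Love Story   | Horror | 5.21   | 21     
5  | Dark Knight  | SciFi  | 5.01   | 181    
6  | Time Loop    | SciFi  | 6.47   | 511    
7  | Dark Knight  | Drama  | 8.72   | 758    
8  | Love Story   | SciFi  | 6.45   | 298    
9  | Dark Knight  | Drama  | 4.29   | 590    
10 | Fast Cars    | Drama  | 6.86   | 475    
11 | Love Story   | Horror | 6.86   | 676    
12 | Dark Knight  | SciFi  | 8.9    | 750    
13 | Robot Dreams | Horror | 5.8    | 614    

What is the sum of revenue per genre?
SELECT genre, SUM(revenue) as result
FROM movies
GROUP BY genre

Result:
  Drama: 1823
  Horror: 1637
  SciFi: 2231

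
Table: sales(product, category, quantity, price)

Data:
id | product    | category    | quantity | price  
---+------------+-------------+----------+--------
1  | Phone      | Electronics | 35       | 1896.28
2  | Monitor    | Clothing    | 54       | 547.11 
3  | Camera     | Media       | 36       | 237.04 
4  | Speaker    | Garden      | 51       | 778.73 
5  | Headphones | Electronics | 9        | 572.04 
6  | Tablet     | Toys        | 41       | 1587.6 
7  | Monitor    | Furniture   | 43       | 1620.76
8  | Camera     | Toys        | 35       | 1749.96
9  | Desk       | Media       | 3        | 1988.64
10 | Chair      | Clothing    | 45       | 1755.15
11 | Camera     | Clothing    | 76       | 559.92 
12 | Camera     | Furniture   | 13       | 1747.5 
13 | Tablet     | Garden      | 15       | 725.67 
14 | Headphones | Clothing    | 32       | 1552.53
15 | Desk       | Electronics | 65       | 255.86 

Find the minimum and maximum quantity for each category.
SELECT category, MIN(quantity), MAX(quantity)
FROM sales
GROUP BY category

Result:
  Clothing: min=32, max=76
  Electronics: min=9, max=65
  Furniture: min=13, max=43
  Garden: min=15, max=51
  Media: min=3, max=36
  Toys: min=35, max=41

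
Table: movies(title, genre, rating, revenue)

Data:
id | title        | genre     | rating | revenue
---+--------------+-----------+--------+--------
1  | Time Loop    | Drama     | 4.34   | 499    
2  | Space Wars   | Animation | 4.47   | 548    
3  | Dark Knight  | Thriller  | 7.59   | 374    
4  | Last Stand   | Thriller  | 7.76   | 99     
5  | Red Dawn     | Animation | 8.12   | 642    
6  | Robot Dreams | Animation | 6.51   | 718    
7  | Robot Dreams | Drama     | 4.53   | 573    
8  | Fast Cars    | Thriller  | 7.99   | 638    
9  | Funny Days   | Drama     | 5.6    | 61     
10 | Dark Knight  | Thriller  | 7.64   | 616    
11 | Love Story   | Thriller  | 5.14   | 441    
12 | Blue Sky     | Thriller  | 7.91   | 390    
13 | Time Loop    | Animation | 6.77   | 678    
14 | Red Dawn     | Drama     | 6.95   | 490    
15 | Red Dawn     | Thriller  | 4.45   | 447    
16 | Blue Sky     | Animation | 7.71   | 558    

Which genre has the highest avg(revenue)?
SELECT genre, AVG(revenue) as val
FROM movies
GROUP BY genre
ORDER BY val DESC
LIMIT 1

Result: Animation with avg(revenue) = 628.80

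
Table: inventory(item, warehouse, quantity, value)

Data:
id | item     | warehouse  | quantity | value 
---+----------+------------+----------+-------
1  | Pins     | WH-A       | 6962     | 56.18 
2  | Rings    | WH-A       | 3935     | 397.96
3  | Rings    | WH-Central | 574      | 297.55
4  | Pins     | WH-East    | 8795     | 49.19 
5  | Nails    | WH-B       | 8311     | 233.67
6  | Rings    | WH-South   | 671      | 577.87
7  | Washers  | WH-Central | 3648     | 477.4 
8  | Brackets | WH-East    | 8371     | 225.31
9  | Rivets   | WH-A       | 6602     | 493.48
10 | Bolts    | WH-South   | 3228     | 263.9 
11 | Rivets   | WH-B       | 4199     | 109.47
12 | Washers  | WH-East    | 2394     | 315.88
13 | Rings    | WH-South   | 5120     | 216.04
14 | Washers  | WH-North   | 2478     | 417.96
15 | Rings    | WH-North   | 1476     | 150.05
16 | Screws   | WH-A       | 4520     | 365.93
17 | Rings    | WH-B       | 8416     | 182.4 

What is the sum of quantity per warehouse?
SELECT warehouse, SUM(quantity) as result
FROM inventory
GROUP BY warehouse

Result:
  WH-A: 22019
  WH-B: 20926
  WH-Central: 4222
  WH-East: 19560
  WH-North: 3954
  WH-South: 9019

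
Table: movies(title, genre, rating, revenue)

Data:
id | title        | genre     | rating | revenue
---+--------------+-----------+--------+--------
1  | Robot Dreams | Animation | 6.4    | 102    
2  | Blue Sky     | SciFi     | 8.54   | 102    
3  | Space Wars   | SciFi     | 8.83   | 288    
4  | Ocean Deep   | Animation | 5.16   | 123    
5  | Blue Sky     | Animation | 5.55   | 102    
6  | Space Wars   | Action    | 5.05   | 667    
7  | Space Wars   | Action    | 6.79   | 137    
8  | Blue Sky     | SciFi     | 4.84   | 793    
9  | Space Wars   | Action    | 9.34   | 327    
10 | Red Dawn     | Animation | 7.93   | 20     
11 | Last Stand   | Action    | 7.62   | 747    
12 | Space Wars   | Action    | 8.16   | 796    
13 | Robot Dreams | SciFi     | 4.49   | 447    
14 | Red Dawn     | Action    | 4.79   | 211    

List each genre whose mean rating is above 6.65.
SELECT genre, AVG(rating)
FROM movies
GROUP BY genre
HAVING AVG(rating) > 6.65

Result:
  Action: avg=6.96
  SciFi: avg=6.68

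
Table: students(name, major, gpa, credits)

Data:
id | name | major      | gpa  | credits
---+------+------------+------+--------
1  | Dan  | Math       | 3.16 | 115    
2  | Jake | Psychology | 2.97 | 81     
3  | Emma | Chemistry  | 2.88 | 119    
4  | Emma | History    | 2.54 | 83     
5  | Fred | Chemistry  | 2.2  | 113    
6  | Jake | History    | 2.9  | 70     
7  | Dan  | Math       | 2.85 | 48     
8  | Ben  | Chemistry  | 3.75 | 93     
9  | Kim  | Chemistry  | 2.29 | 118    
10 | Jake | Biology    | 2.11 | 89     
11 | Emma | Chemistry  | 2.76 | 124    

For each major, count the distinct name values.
SELECT major, COUNT(DISTINCT name)
FROM students
GROUP BY major

Result:
  Biology: 1 distinct
  Chemistry: 4 distinct
  History: 2 distinct
  Math: 1 distinct
  Psychology: 1 distinct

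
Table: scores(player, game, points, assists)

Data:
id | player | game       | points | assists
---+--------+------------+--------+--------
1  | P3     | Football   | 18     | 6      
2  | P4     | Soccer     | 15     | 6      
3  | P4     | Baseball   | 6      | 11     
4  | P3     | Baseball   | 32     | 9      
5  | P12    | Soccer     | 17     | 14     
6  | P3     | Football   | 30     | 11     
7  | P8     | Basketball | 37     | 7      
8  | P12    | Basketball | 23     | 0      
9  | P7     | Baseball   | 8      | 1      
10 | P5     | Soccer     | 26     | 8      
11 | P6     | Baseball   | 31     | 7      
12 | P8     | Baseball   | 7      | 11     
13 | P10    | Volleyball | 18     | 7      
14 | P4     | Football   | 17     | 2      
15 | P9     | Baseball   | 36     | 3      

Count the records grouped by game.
SELECT game, COUNT(*) as count
FROM scores
GROUP BY game

Result:
  Baseball: 6
  Basketball: 2
  Football: 3
  Soccer: 3
  Volleyball: 1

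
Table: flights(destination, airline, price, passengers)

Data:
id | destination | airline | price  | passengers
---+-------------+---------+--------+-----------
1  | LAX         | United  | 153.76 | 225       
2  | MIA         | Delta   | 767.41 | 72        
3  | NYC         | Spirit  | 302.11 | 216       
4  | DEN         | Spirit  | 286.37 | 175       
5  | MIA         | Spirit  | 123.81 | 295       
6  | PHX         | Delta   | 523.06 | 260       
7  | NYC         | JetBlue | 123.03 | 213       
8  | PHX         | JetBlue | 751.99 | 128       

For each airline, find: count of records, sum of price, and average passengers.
SELECT airline,
       COUNT(*) as cnt,
       SUM(price) as total_price,
       AVG(passengers) as avg_passengers
FROM flights
GROUP BY airline

Result:
  Delta: 2 records, 1290.47 total price, 166.00 avg passengers
  JetBlue: 2 records, 875.02 total price, 170.50 avg passengers
  Spirit: 3 records, 712.29 total price, 228.67 avg passengers
  United: 1 records, 153.76 total price, 225.00 avg passengers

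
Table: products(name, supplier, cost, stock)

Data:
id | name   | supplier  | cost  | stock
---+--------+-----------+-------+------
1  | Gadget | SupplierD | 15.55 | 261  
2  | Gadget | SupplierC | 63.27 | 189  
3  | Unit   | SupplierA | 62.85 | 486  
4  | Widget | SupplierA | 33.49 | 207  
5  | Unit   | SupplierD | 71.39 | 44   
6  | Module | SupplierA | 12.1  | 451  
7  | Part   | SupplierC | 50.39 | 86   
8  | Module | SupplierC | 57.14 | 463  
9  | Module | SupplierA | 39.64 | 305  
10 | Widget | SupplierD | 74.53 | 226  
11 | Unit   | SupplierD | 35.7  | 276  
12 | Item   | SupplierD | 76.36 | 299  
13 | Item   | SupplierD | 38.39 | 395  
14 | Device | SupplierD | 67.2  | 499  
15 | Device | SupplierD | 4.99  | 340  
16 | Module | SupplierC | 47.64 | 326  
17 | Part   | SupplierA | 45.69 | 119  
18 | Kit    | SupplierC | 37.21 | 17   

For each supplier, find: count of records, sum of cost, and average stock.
SELECT supplier,
       COUNT(*) as cnt,
       SUM(cost) as total_cost,
       AVG(stock) as avg_stock
FROM products
GROUP BY supplier

Result:
  SupplierA: 5 records, 193.77 total cost, 313.60 avg stock
  SupplierC: 5 records, 255.65 total cost, 216.20 avg stock
  SupplierD: 8 records, 384.11 total cost, 292.50 avg stock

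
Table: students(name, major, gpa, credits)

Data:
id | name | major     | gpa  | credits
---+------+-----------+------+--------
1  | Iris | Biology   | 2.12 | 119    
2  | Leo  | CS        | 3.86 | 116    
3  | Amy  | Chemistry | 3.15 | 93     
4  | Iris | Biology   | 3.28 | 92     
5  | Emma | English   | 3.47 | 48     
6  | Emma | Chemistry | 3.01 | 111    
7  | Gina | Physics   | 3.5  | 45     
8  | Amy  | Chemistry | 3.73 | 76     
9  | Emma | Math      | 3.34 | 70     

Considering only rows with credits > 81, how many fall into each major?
SELECT major, COUNT(*)
FROM students
WHERE credits > 81
GROUP BY major

Note: WHERE filters rows before grouping.

Result:
  Biology: 2
  CS: 1
  Chemistry: 2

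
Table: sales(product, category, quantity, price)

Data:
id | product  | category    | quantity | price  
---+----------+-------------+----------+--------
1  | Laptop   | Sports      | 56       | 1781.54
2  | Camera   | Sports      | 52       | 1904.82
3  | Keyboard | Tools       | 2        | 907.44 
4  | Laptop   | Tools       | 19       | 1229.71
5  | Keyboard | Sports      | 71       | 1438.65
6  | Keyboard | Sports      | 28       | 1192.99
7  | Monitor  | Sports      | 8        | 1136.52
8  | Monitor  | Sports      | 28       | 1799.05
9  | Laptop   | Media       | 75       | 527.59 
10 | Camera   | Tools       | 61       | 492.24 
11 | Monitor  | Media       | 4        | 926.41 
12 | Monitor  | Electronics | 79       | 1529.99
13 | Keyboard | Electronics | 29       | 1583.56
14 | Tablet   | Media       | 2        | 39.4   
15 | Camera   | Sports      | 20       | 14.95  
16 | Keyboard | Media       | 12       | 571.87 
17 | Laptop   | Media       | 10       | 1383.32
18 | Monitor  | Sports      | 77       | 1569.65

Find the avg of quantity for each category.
SELECT category, AVG(quantity) as result
FROM sales
GROUP BY category

Result:
  Electronics: 54.00
  Media: 20.60
  Sports: 42.50
  Tools: 27.33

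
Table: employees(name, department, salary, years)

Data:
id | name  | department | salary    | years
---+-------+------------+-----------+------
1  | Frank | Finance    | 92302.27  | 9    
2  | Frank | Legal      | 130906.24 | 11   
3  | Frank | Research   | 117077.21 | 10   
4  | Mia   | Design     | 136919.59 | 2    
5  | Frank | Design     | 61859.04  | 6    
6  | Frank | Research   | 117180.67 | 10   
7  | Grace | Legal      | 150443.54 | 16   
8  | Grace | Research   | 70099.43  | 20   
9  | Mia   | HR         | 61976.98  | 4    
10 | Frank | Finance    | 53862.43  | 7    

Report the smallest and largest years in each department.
SELECT department, MIN(years), MAX(years)
FROM employees
GROUP BY department

Result:
  Design: min=2, max=6
  Finance: min=7, max=9
  HR: min=4, max=4
  Legal: min=11, max=16
  Research: min=10, max=20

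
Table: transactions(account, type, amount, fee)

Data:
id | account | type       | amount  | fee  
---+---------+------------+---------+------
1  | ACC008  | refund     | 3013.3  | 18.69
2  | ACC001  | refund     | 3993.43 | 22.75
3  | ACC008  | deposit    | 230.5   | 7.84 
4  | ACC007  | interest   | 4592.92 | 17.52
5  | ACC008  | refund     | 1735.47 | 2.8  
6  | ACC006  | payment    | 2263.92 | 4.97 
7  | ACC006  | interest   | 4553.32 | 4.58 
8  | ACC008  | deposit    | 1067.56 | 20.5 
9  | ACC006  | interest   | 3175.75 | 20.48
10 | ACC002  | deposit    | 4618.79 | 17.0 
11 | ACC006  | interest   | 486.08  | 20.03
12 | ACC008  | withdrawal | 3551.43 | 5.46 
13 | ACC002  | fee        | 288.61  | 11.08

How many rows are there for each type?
SELECT type, COUNT(*) as count
FROM transactions
GROUP BY type

Result:
  deposit: 3
  fee: 1
  interest: 4
  payment: 1
  refund: 3
  withdrawal: 1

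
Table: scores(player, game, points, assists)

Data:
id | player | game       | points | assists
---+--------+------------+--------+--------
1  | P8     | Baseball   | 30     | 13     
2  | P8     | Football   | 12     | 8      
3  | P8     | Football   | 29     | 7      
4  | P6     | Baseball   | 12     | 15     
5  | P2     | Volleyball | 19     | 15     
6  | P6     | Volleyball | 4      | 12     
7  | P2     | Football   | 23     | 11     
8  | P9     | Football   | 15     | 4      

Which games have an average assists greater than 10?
SELECT game, AVG(assists)
FROM scores
GROUP BY game
HAVING AVG(assists) > 10

Result:
  Baseball: avg=14.00
  Volleyball: avg=13.50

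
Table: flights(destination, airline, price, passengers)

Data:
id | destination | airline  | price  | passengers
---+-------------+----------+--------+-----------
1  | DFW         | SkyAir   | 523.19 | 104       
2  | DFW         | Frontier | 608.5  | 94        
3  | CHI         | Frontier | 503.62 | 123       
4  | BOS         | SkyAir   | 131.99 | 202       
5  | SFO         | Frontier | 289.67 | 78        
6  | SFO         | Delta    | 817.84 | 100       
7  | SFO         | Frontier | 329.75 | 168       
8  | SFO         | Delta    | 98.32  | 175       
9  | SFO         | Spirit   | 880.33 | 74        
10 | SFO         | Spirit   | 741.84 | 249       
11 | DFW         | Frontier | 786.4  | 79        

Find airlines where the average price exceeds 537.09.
SELECT airline, AVG(price)
FROM flights
GROUP BY airline
HAVING AVG(price) > 537.09

Result:
  Spirit: avg=811.09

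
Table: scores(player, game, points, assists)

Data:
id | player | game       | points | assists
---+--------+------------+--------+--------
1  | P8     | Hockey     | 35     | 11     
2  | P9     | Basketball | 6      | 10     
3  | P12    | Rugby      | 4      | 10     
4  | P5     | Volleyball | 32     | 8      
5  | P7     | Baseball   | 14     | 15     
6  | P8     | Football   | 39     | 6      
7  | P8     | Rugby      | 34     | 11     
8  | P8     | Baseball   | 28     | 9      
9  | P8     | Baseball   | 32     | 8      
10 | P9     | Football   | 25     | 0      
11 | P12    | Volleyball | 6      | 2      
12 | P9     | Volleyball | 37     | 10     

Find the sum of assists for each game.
SELECT game, SUM(assists) as result
FROM scores
GROUP BY game

Result:
  Baseball: 32
  Basketball: 10
  Football: 6
  Hockey: 11
  Rugby: 21
  Volleyball: 20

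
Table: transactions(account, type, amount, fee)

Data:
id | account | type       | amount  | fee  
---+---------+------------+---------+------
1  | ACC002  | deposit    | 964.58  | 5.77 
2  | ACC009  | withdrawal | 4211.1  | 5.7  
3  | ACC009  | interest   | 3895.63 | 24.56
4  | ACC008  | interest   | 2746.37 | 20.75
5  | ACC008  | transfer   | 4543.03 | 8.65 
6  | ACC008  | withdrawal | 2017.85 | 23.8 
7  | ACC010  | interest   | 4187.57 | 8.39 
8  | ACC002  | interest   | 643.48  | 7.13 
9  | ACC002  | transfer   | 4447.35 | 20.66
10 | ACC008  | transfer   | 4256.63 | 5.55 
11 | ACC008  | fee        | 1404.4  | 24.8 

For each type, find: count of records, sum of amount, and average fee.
SELECT type,
       COUNT(*) as cnt,
       SUM(amount) as total_amount,
       AVG(fee) as avg_fee
FROM transactions
GROUP BY type

Result:
  deposit: 1 records, 964.58 total amount, 5.77 avg fee
  fee: 1 records, 1404.40 total amount, 24.80 avg fee
  interest: 4 records, 11473.05 total amount, 15.21 avg fee
  transfer: 3 records, 13247.01 total amount, 11.62 avg fee
  withdrawal: 2 records, 6228.95 total amount, 14.75 avg fee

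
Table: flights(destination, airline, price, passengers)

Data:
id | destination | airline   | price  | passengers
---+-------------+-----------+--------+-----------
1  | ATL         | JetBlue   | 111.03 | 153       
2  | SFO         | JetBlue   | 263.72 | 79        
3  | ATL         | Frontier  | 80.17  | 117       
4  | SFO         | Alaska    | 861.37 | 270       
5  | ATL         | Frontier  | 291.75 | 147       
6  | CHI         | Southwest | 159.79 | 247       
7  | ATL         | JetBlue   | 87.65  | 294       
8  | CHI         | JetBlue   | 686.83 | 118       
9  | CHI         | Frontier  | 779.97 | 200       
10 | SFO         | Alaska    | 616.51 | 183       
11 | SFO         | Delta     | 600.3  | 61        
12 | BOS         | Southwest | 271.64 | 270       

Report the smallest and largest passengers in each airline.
SELECT airline, MIN(passengers), MAX(passengers)
FROM flights
GROUP BY airline

Result:
  Alaska: min=183, max=270
  Delta: min=61, max=61
  Frontier: min=117, max=200
  JetBlue: min=79, max=294
  Southwest: min=247, max=270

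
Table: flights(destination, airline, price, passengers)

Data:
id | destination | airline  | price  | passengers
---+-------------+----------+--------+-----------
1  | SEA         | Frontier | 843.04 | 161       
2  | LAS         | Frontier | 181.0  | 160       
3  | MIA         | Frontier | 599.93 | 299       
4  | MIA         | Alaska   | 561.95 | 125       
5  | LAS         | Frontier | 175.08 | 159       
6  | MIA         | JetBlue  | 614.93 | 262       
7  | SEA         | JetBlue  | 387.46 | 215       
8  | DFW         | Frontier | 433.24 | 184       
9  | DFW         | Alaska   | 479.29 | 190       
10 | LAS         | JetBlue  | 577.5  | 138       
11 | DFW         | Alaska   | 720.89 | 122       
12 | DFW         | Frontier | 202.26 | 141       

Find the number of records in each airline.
SELECT airline, COUNT(*) as count
FROM flights
GROUP BY airline

Result:
  Alaska: 3
  Frontier: 6
  JetBlue: 3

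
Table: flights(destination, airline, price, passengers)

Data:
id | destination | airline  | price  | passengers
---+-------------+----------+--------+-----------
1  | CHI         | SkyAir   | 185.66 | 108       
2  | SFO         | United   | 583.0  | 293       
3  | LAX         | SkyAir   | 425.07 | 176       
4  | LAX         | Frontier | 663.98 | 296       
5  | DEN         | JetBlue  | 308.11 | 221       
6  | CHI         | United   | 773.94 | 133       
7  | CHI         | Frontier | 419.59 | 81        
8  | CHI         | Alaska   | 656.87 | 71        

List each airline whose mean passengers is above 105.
SELECT airline, AVG(passengers)
FROM flights
GROUP BY airline
HAVING AVG(passengers) > 105

Result:
  Frontier: avg=188.50
  JetBlue: avg=221.00
  SkyAir: avg=142.00
  United: avg=213.00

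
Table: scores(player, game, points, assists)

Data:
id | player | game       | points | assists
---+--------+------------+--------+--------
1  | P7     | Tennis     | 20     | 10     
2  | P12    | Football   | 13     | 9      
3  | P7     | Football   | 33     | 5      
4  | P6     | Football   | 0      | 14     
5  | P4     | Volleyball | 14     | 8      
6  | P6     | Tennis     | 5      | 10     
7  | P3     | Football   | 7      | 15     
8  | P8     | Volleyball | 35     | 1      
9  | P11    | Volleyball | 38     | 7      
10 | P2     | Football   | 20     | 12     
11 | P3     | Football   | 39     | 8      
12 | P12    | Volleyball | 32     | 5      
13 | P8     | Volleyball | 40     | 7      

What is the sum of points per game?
SELECT game, SUM(points) as result
FROM scores
GROUP BY game

Result:
  Football: 112
  Tennis: 25
  Volleyball: 159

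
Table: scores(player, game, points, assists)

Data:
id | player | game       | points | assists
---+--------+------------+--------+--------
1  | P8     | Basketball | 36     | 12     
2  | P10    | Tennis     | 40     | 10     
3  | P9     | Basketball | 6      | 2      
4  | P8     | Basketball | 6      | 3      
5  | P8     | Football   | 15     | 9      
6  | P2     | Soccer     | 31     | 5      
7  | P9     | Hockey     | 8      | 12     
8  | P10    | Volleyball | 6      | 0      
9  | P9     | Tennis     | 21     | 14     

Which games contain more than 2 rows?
SELECT game, COUNT(*) as cnt
FROM scores
GROUP BY game
HAVING COUNT(*) > 2

Result:
  Basketball: 3

Note: HAVING filters groups after aggregation, WHERE filters rows before.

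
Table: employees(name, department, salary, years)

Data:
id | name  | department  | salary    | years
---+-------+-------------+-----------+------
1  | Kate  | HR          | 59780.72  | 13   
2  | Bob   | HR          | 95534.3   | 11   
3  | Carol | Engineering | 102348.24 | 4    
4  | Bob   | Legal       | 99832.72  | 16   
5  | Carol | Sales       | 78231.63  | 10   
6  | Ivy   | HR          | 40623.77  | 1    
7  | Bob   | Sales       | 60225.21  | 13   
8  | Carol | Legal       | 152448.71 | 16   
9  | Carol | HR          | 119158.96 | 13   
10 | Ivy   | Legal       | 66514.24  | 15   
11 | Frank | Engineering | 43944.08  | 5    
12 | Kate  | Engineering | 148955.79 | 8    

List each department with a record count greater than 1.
SELECT department, COUNT(*) as cnt
FROM employees
GROUP BY department
HAVING COUNT(*) > 1

Result:
  Engineering: 3
  HR: 4
  Legal: 3
  Sales: 2

Note: HAVING filters groups after aggregation, WHERE filters rows before.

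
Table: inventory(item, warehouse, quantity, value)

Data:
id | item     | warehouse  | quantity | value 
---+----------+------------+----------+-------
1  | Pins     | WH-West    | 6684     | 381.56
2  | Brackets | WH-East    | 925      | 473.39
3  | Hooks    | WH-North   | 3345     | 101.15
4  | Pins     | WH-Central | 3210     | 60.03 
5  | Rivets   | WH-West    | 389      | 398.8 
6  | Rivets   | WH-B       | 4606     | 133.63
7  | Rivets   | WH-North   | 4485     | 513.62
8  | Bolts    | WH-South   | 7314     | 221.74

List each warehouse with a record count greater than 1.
SELECT warehouse, COUNT(*) as cnt
FROM inventory
GROUP BY warehouse
HAVING COUNT(*) > 1

Result:
  WH-North: 2
  WH-West: 2

Note: HAVING filters groups after aggregation, WHERE filters rows before.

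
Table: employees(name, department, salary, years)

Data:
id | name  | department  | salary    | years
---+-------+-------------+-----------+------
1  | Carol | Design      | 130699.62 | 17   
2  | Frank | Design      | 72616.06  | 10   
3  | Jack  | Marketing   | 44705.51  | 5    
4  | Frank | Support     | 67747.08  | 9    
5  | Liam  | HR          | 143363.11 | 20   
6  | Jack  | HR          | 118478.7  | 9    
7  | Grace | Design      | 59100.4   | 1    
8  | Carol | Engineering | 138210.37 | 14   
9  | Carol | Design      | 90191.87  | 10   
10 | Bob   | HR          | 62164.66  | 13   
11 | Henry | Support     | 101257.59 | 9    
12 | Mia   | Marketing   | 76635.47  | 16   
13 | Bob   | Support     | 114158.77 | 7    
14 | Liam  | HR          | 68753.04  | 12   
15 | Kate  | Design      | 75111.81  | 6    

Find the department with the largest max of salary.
SELECT department, MAX(salary) as val
FROM employees
GROUP BY department
ORDER BY val DESC
LIMIT 1

Result: HR with max(salary) = 143363.11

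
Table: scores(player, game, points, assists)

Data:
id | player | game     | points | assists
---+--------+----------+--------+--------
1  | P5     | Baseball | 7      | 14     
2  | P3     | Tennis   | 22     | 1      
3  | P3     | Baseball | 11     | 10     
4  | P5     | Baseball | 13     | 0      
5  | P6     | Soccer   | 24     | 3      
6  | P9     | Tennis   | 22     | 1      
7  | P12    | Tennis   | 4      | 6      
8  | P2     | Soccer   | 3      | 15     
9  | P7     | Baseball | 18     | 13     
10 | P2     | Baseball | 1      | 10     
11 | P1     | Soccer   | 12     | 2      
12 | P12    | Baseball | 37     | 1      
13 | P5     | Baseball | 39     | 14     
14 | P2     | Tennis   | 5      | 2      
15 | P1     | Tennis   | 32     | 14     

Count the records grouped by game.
SELECT game, COUNT(*) as count
FROM scores
GROUP BY game

Result:
  Baseball: 7
  Soccer: 3
  Tennis: 5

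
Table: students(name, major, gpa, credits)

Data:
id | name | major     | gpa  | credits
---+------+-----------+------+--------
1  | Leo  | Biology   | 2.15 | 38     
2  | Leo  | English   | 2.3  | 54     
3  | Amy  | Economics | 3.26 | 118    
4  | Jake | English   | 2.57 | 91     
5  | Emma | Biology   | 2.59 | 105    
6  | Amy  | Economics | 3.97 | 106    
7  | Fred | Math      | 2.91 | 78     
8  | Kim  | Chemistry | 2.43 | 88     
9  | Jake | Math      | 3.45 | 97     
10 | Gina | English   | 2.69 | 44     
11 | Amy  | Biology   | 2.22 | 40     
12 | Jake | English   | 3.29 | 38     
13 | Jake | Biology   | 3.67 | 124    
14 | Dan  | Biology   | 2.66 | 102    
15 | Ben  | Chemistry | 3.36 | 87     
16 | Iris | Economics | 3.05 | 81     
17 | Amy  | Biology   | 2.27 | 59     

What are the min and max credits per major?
SELECT major, MIN(credits), MAX(credits)
FROM students
GROUP BY major

Result:
  Biology: min=38, max=124
  Chemistry: min=87, max=88
  Economics: min=81, max=118
  English: min=38, max=91
  Math: min=78, max=97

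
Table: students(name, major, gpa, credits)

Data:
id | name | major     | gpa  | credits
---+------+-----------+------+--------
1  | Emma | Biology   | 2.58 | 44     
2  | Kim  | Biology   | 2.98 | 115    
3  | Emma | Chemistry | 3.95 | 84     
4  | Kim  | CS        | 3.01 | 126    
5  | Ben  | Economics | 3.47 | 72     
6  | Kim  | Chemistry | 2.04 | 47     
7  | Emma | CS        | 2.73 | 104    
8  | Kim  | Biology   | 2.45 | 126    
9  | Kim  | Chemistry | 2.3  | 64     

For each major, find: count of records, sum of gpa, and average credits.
SELECT major,
       COUNT(*) as cnt,
       SUM(gpa) as total_gpa,
       AVG(credits) as avg_credits
FROM students
GROUP BY major

Result:
  Biology: 3 records, 8.01 total gpa, 95.00 avg credits
  CS: 2 records, 5.74 total gpa, 115.00 avg credits
  Chemistry: 3 records, 8.29 total gpa, 65.00 avg credits
  Economics: 1 records, 3.47 total gpa, 72.00 avg credits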